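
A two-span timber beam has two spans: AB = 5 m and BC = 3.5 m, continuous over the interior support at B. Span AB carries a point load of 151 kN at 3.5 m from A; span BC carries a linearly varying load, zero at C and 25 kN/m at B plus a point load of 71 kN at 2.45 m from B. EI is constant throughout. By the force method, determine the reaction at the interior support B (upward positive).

R_B = 205.5 kN

Release continuity at B by inserting a hinge; the redundant is the internal moment M_B. The primary structure is two simply-supported spans AB and BC.
Rotations at B on the released spans (each span's end-slope, ×1/EI):
  span AB: point load 151 at a = 3.5: Pab(L + a)/(6LEI) = 224.6/EI
  span BC: triangular load, peak 25: w₀L³/(45EI) = 23.82/EI
  span BC: point load 71 at a = 2.45: Pab(L + b)/(6LEI) = 39.57/EI
  relative rotation θ_0 = (224.6 + 63.39)/EI = 288/EI
A unit hogging moment at B produces rotation L₁/(3EI) + L₂/(3EI) = 2.833/EI.
Compatibility: M_B·(L₁+L₂)/(3EI) = θ_0, giving M_B = 101.6 kN·m (hogging).
Span AB, ΣM about A with M_B applied at B: R_B^{AB}·5 = 528.5 + 101.6, so R_B^{AB} = 126 kN and R_A = 151 − 126 = 24.97 kN.
Span BC, ΣM about C: R_B^{BC}·3.5 = 176.6 + 101.6, so R_B^{BC} = 79.51 kN and R_C = 114.8 − 79.51 = 35.24 kN.
R_B = 126 + 79.51 = 205.5 kN.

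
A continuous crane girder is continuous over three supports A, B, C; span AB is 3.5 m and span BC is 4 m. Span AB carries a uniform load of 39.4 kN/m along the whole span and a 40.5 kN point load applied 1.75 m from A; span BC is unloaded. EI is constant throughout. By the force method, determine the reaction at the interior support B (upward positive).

R_B = 110.9 kN

Insert a hinge at B; M_B is the redundant, and each span becomes simply supported.
Discontinuity in slope at B on the released structure — sum the simple-span end rotations:
  span AB: UDL 39.4: wL³/(24EI) = 70.39/EI
  span AB: point load 40.5 at a = 1.75: Pab(L + a)/(6LEI) = 31.01/EI
  relative rotation θ_0 = (101.4 + 0)/EI = 101.4/EI
A unit hogging moment at B produces rotation L₁/(3EI) + L₂/(3EI) = 2.5/EI.
Compatibility: M_B·(L₁+L₂)/(3EI) = θ_0, giving M_B = 40.56 kN·m (hogging).
Span AB, ΣM about A with M_B applied at B: R_B^{AB}·3.5 = 312.2 + 40.56, so R_B^{AB} = 100.8 kN and R_A = 178.4 − 100.8 = 77.61 kN.
Span BC, ΣM about C: R_B^{BC}·4 = 0 + 40.56, so R_B^{BC} = 10.14 kN and R_C = 0 − 10.14 = -10.14 kN.
R_B = 100.8 + 10.14 = 110.9 kN.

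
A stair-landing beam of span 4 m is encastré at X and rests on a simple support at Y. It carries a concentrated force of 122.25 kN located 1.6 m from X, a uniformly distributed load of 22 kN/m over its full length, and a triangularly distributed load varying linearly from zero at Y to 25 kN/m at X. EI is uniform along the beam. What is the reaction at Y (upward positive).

Remove the prop at Y; the released (primary) structure is a cantilever built in at X.
Free-end deflection of the primary structure under the applied loading (downward +):
  point load 122.25 at a = 1.6: Pa²(3L − a)/(6EI) = 542.5/EI
  UDL 22: wL⁴/(8EI) = 704/EI
  triangular load, peak 25 at the fixed end: w₀L⁴/(30EI) = 213.3/EI
  δ_0 = 1460/EI
Tip deflection under a unit load at Y: L³/(3EI) = 21.33/EI.
The prop prevents deflection at Y: R_Y = δ_0/δ_{YY} = 1460/21.33 = 68.43 kN.

R_Y = 68.43 kN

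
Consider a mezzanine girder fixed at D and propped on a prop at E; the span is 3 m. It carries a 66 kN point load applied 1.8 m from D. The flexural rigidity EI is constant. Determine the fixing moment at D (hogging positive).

Release the roller at E. Primary structure: cantilever fixed at D.
Primary-structure tip deflection at E by superposition:
  point load 66 at a = 1.8: Pa²(3L − a)/(6EI) = 256.6/EI
Flexibility coefficient — unit upward force at E: δ_{EE} = L³/(3EI) = 9/EI.
Compatibility at E: δ_0 − R_E·δ_{EE} = 0, so R_E = 256.6/9 = 28.51 kN.
Moment equilibrium about D: M_D = Σ(load moments about D) − R_E·L = 118.8 − 28.51×3 = 33.26 kN·m.

M_D = 33.26 kN·m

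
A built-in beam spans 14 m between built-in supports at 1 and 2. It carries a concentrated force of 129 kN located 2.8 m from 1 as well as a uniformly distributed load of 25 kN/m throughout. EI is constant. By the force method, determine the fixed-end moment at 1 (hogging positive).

M_1 = 639.5 kN·m

Release both end moments; the primary structure is a simply-supported span 12 with redundants M_1 and M_2.
End rotations of the released simple span under the applied load (×1/EI):
  at 1: point load 129 at a = 2.8: Pab(L + b)/(6LEI) = 1214/EI
  at 2: point load 129 at a = 2.8: Pab(L + a)/(6LEI) = 809.1/EI
  at 1: UDL 25: wL³/(24EI) = 2858/EI
  at 2: UDL 25: wL³/(24EI) = 2858/EI
  θ_10 = 4072/EI,  θ_20 = 3667/EI
Flexibility coefficients: a unit moment at one end gives L/(3EI) there and L/(6EI) at the far end, so f₁₁ = f₂₂ = 4.667/EI and f₁₂ = f₂₁ = 2.333/EI.
Compatibility — zero rotation at each built-in end:
  4.667 M_1 + 2.333 M_2 = 4072
  2.333 M_1 + 4.667 M_2 = 3667
Solving the pair gives M_1 = 639.5 kN·m and M_2 = 466.1 kN·m (hogging).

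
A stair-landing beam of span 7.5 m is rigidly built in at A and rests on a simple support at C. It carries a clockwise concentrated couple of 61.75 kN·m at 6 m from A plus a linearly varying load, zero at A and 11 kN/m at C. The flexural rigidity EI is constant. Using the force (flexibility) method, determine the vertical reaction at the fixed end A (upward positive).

R_A = 6.707 kN

Release the roller at C. Primary structure: cantilever fixed at A.
Free-end deflection of the primary structure under the applied loading (downward +):
  clockwise couple 61.75 at a = 6: M₀a(2L − a)/(2EI) = 1667/EI
  triangular load, peak 11 at the free end: 11w₀L⁴/(120EI) = 3190/EI
  δ_0 = 4858/EI
Flexibility coefficient — unit upward force at C: δ_{CC} = L³/(3EI) = 140.6/EI.
Compatibility at C: δ_0 − R_C·δ_{CC} = 0, so R_C = 4858/140.6 = 34.54 kN.
Vertical equilibrium: R_A = ΣP − R_C = 41.25 − 34.54 = 6.707 kN.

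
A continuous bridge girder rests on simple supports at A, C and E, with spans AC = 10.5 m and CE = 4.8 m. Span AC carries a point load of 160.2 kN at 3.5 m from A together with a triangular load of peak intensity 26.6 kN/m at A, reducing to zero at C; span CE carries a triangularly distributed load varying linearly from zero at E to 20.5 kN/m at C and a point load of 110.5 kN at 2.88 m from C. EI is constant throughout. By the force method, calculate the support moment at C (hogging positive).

Take M_C as the redundant. Released structure: two simple spans AC and CE with a hinge at C.
End slopes at the hinge C, treating each span as simply supported:
  span AC: point load 160.2 at a = 3.5: Pab(L + a)/(6LEI) = 872.2/EI
  span AC: triangular load, peak 26.6: 7w₀L³/(360EI) = 598.7/EI
  span CE: triangular load, peak 20.5: w₀L³/(45EI) = 50.38/EI
  span CE: point load 110.5 at a = 2.88: Pab(L + b)/(6LEI) = 142.6/EI
  relative rotation θ_0 = (1471 + 193)/EI = 1664/EI
A unit hogging moment at C produces rotation L₁/(3EI) + L₂/(3EI) = 5.1/EI.
Slope continuity at C: θ_0 = M_C·5.1/EI, so M_C = 1664/5.1 = 326.3 kN·m (hogging).

M_C = 326.3 kN·m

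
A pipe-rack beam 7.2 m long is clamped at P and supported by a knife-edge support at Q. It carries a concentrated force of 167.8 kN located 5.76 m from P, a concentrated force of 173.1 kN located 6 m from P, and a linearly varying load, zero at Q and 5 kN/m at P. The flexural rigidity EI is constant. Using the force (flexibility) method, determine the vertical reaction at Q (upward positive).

Choose R_Q as the redundant. The primary structure is the cantilever fixed at P.
Free-end deflection of the primary structure under the applied loading (downward +):
  point load 167.8 at a = 5.76: Pa²(3L − a)/(6EI) = 14697/EI
  point load 173.1 at a = 6: Pa²(3L − a)/(6EI) = 16202/EI
  triangular load, peak 5 at the fixed end: w₀L⁴/(30EI) = 447.9/EI
  δ_0 = 31347/EI
Tip deflection under a unit load at Q: L³/(3EI) = 124.4/EI.
The prop prevents deflection at Q: R_Q = δ_0/δ_{QQ} = 31347/124.4 = 252 kN.

R_Q = 252 kN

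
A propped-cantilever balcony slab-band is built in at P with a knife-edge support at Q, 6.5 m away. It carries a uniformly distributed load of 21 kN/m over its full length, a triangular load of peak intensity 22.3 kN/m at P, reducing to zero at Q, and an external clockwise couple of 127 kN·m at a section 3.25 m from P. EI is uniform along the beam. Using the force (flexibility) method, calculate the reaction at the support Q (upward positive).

R_Q = 87.66 kN

Remove the prop at Q; the released (primary) structure is a cantilever built in at P.
Downward deflection at the released point Q due to the loads:
  UDL 21: wL⁴/(8EI) = 4686/EI
  triangular load, peak 22.3 at the fixed end: w₀L⁴/(30EI) = 1327/EI
  clockwise couple 127 at a = 3.25: M₀a(2L − a)/(2EI) = 2012/EI
  δ_0 = 8025/EI
Tip deflection under a unit load at Q: L³/(3EI) = 91.54/EI.
Compatibility at Q: δ_0 − R_Q·δ_{QQ} = 0, so R_Q = 8025/91.54 = 87.66 kN.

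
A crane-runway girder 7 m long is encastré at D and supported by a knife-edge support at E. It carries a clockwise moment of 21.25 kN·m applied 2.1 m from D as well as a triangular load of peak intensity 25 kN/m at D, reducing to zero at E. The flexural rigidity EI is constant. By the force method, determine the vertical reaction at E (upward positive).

Choose R_E as the redundant. The primary structure is the cantilever fixed at D.
Downward deflection at the released point E due to the loads:
  clockwise couple 21.25 at a = 2.1: M₀a(2L − a)/(2EI) = 265.5/EI
  triangular load, peak 25 at the fixed end: w₀L⁴/(30EI) = 2001/EI
  δ_0 = 2266/EI
Tip deflection under a unit load at E: L³/(3EI) = 114.3/EI.
The prop prevents deflection at E: R_E = δ_0/δ_{EE} = 2266/114.3 = 19.82 kN.

R_E = 19.82 kN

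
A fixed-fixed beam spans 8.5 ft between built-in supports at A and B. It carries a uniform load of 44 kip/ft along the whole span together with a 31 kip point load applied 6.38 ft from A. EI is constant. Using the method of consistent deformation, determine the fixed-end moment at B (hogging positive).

Take the two fixed-end moments M_A, M_B as redundants; the released structure is the simple span AB.
On the primary (simply-supported) span, the end slopes from the loading are:
  at A: UDL 44: wL³/(24EI) = 1126/EI
  at B: UDL 44: wL³/(24EI) = 1126/EI
  at A: point load 31 at a = 6.38: Pab(L + b)/(6LEI) = 87.31/EI
  at B: point load 31 at a = 6.38: Pab(L + a)/(6LEI) = 122.3/EI
  θ_A0 = 1213/EI,  θ_B0 = 1248/EI
Flexibility coefficients: a unit moment at one end gives L/(3EI) there and L/(6EI) at the far end, so f₁₁ = f₂₂ = 2.833/EI and f₁₂ = f₂₁ = 1.417/EI.
Compatibility — zero rotation at each built-in end:
  2.833 M_A + 1.417 M_B = 1213
  1.417 M_A + 2.833 M_B = 1248
Solving the pair gives M_A = 277.2 kip·ft and M_B = 301.9 kip·ft (hogging).

M_B = 301.9 kip·ft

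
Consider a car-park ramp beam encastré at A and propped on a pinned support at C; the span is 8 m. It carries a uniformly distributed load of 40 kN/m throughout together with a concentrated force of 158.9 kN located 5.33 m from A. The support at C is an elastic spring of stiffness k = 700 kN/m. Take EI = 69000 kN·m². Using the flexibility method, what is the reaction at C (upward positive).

Take the reaction at C as the redundant and release it; the primary structure is a cantilever fixed at A.
Downward deflection at the released point C due to the loads:
  UDL 40: wL⁴/(8EI) = 20480/EI
  point load 158.9 at a = 5.33: Pa²(3L − a)/(6EI) = 14047/EI
  δ_0 = 34527/EI
Tip deflection under a unit load at C: L³/(3EI) = 170.7/EI.
With EI = 69000 kN·m²: δ_0 = 0.50039 m and δ_{CC} = 0.002473 m/kN.
Compatibility — the spring shortens by R_C/k under the reaction it provides: δ_0 − R_C·δ_{CC} = R_C/k. With 1/k = 0.001429 m/kN, R_C = δ_0 / (δ_{CC} + 1/k) = 0.50039 / (0.002473 + 0.001429) = 128.2 kN.

R_C = 128.2 kN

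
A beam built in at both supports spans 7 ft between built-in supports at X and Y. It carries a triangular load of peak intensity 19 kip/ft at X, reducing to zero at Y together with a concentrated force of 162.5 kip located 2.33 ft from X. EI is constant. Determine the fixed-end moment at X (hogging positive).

M_X = 215.1 kip·ft

Take the two fixed-end moments M_X, M_Y as redundants; the released structure is the simple span XY.
End rotations of the released simple span under the applied load (×1/EI):
  at X: triangular load, peak 19: w₀L³/(45EI) = 144.8/EI
  at Y: triangular load, peak 19: 7w₀L³/(360EI) = 126.7/EI
  at X: point load 162.5 at a = 2.33: Pab(L + b)/(6LEI) = 491.3/EI
  at Y: point load 162.5 at a = 2.33: Pab(L + a)/(6LEI) = 392.8/EI
  θ_X0 = 636.1/EI,  θ_Y0 = 519.5/EI
Flexibility coefficients: a unit moment at one end gives L/(3EI) there and L/(6EI) at the far end, so f₁₁ = f₂₂ = 2.333/EI and f₁₂ = f₂₁ = 1.167/EI.
Compatibility — zero rotation at each built-in end:
  2.333 M_X + 1.167 M_Y = 636.1
  1.167 M_X + 2.333 M_Y = 519.5
Solving the pair gives M_X = 215.1 kip·ft and M_Y = 115.1 kip·ft (hogging).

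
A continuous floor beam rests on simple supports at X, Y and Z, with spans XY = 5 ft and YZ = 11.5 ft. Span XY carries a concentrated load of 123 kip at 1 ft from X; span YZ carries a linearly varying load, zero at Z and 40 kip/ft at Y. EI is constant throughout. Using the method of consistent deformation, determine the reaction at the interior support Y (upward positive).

R_Y = 253.6 kip

Insert a hinge at Y; M_Y is the redundant, and each span becomes simply supported.
Rotations at Y on the released spans (each span's end-slope, ×1/EI):
  span XY: point load 123 at a = 1: Pab(L + a)/(6LEI) = 98.4/EI
  span YZ: triangular load, peak 40: w₀L³/(45EI) = 1352/EI
  relative rotation θ_0 = (98.4 + 1352)/EI = 1450/EI
A unit hogging moment at Y produces rotation L₁/(3EI) + L₂/(3EI) = 5.5/EI.
Compatibility: M_Y·(L₁+L₂)/(3EI) = θ_0, giving M_Y = 263.7 kip·ft (hogging).
Span XY, ΣM about X with M_Y applied at Y: R_Y^{XY}·5 = 123 + 263.7, so R_Y^{XY} = 77.34 kip and R_X = 123 − 77.34 = 45.66 kip.
Span YZ, ΣM about Z: R_Y^{YZ}·11.5 = 1763 + 263.7, so R_Y^{YZ} = 176.3 kip and R_Z = 230 − 176.3 = 53.74 kip.
R_Y = 77.34 + 176.3 = 253.6 kip.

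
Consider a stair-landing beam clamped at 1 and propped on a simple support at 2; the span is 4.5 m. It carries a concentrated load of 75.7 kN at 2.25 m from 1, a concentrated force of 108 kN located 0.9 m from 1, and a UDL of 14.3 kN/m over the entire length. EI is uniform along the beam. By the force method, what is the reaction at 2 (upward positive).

R_2 = 53.84 kN

Take the reaction at 2 as the redundant and release it; the primary structure is a cantilever fixed at 1.
Free-end deflection of the primary structure under the applied loading (downward +):
  point load 75.7 at a = 2.25: Pa²(3L − a)/(6EI) = 718.6/EI
  point load 108 at a = 0.9: Pa²(3L − a)/(6EI) = 183.7/EI
  UDL 14.3: wL⁴/(8EI) = 733/EI
  δ_0 = 1635/EI
Tip deflection under a unit load at 2: L³/(3EI) = 30.38/EI.
Compatibility at 2: δ_0 − R_2·δ_{22} = 0, so R_2 = 1635/30.38 = 53.84 kN.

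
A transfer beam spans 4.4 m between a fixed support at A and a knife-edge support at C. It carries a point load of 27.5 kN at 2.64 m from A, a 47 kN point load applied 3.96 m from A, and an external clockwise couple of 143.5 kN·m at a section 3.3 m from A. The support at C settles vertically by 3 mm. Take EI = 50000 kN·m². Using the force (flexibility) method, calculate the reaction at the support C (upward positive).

Take the reaction at C as the redundant and release it; the primary structure is a cantilever fixed at A.
Downward deflection at the released point C due to the loads:
  point load 27.5 at a = 2.64: Pa²(3L − a)/(6EI) = 337.3/EI
  point load 47 at a = 3.96: Pa²(3L − a)/(6EI) = 1135/EI
  clockwise couple 143.5 at a = 3.3: M₀a(2L − a)/(2EI) = 1302/EI
  δ_0 = 2775/EI
Flexibility coefficient — unit upward force at C: δ_{CC} = L³/(3EI) = 28.39/EI.
With EI = 50000 kN·m²: δ_0 = 0.055493 m and δ_{CC} = 0.000568 m/kN.
Compatibility — the beam at C must follow the support down by 0.003 m: δ_0 − R_C·δ_{CC} = 0.003, so R_C = (0.055493 − 0.003)/0.000568 = 92.43 kN.

R_C = 92.43 kN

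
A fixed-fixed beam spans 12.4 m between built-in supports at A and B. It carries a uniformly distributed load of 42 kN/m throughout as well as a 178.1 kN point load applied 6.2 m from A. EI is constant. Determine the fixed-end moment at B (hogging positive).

Release both end moments; the primary structure is a simply-supported span AB with redundants M_A and M_B.
End rotations of the released simple span under the applied load (×1/EI):
  at A: UDL 42: wL³/(24EI) = 3337/EI
  at B: UDL 42: wL³/(24EI) = 3337/EI
  at A: point load 178.1 at a = 6.2: Pab(L + b)/(6LEI) = 1712/EI
  at B: point load 178.1 at a = 6.2: Pab(L + a)/(6LEI) = 1712/EI
  θ_A0 = 5048/EI,  θ_B0 = 5048/EI
Flexibility coefficients: a unit moment at one end gives L/(3EI) there and L/(6EI) at the far end, so f₁₁ = f₂₂ = 4.133/EI and f₁₂ = f₂₁ = 2.067/EI.
Compatibility — zero rotation at each built-in end:
  4.133 M_A + 2.067 M_B = 5048
  2.067 M_A + 4.133 M_B = 5048
Solving the pair gives M_A = 814.2 kN·m and M_B = 814.2 kN·m (hogging).

M_B = 814.2 kN·m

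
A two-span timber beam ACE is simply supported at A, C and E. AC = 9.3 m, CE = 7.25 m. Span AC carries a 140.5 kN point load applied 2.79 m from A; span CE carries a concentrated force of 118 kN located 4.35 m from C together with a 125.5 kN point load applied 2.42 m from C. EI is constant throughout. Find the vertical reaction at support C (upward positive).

R_C = 231.1 kN

Release continuity at C by inserting a hinge; the redundant is the internal moment M_C. The primary structure is two simply-supported spans AC and CE.
Discontinuity in slope at C on the released structure — sum the simple-span end rotations:
  span AC: point load 140.5 at a = 2.79: Pab(L + a)/(6LEI) = 552.9/EI
  span CE: point load 118 at a = 4.35: Pab(L + b)/(6LEI) = 347.3/EI
  span CE: point load 125.5 at a = 2.42: Pab(L + b)/(6LEI) = 407.4/EI
  relative rotation θ_0 = (552.9 + 754.7)/EI = 1308/EI
A unit hogging moment at C produces rotation L₁/(3EI) + L₂/(3EI) = 5.517/EI.
Compatibility: M_C·(L₁+L₂)/(3EI) = θ_0, giving M_C = 237 kN·m (hogging).
Span AC, ΣM about A with M_C applied at C: R_C^{AC}·9.3 = 392 + 237, so R_C^{AC} = 67.64 kN and R_A = 140.5 − 67.64 = 72.86 kN.
Span CE, ΣM about E: R_C^{CE}·7.25 = 948.4 + 237, so R_C^{CE} = 163.5 kN and R_E = 243.5 − 163.5 = 80 kN.
R_C = 67.64 + 163.5 = 231.1 kN.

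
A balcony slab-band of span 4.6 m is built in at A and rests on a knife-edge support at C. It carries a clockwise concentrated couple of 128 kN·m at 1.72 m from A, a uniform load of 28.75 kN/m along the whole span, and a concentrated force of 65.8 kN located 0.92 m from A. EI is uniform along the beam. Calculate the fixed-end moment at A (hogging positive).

Release the roller at C. Primary structure: cantilever fixed at A.
Deflection at C on the released cantilever, summing each load's contribution:
  clockwise couple 128 at a = 1.72: M₀a(2L − a)/(2EI) = 823.4/EI
  UDL 28.75: wL⁴/(8EI) = 1609/EI
  point load 65.8 at a = 0.92: Pa²(3L − a)/(6EI) = 119.6/EI
  δ_0 = 2552/EI
Flexibility coefficient — unit upward force at C: δ_{CC} = L³/(3EI) = 32.45/EI.
The prop prevents deflection at C: R_C = δ_0/δ_{CC} = 2552/32.45 = 78.66 kN.
Moment equilibrium about A: M_A = Σ(load moments about A) − R_C·L = 492.7 − 78.66×4.6 = 130.9 kN·m.

M_A = 130.9 kN·m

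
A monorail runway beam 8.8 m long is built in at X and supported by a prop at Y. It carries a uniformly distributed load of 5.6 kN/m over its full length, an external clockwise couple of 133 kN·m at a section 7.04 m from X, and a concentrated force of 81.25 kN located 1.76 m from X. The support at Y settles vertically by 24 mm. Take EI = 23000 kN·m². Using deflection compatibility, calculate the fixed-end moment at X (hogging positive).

Choose R_Y as the redundant. The primary structure is the cantilever fixed at X.
Primary-structure tip deflection at Y by superposition:
  UDL 5.6: wL⁴/(8EI) = 4198/EI
  clockwise couple 133 at a = 7.04: M₀a(2L − a)/(2EI) = 4944/EI
  point load 81.25 at a = 1.76: Pa²(3L − a)/(6EI) = 1034/EI
  δ_0 = 10175/EI
Tip deflection under a unit load at Y: L³/(3EI) = 227.2/EI.
With EI = 23000 kN·m²: δ_0 = 0.4424 m and δ_{YY} = 0.009876 m/kN.
Compatibility — the beam at Y must follow the support down by 0.024 m: δ_0 − R_Y·δ_{YY} = 0.024, so R_Y = (0.4424 − 0.024)/0.009876 = 42.36 kN.
Moment equilibrium about X: M_X = Σ(load moments about X) − R_Y·L = 492.8 − 42.36×8.8 = 120 kN·m.

M_X = 120 kN·m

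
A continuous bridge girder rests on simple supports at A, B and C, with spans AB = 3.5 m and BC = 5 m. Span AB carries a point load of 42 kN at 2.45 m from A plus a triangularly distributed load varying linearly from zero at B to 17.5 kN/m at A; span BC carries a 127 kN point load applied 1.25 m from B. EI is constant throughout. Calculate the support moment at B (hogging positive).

Insert a hinge at B; M_B is the redundant, and each span becomes simply supported.
End slopes at the hinge B, treating each span as simply supported:
  span AB: point load 42 at a = 2.45: Pab(L + a)/(6LEI) = 30.61/EI
  span AB: triangular load, peak 17.5: 7w₀L³/(360EI) = 14.59/EI
  span BC: point load 127 at a = 1.25: Pab(L + b)/(6LEI) = 173.6/EI
  relative rotation θ_0 = (45.2 + 173.6)/EI = 218.8/EI
A unit hogging moment at B produces rotation L₁/(3EI) + L₂/(3EI) = 2.833/EI.
Compatibility: M_B·(L₁+L₂)/(3EI) = θ_0, giving M_B = 77.24 kN·m (hogging).

M_B = 77.24 kN·m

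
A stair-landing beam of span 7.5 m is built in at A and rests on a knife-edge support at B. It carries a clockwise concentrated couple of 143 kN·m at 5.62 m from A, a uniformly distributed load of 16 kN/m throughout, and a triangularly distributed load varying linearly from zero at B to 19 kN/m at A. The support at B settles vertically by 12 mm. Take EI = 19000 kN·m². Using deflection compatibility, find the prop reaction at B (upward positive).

R_B = 84.43 kN

Take the reaction at B as the redundant and release it; the primary structure is a cantilever fixed at A.
Deflection at B on the released cantilever, summing each load's contribution:
  clockwise couple 143 at a = 5.62: M₀a(2L − a)/(2EI) = 3769/EI
  UDL 16: wL⁴/(8EI) = 6328/EI
  triangular load, peak 19 at the fixed end: w₀L⁴/(30EI) = 2004/EI
  δ_0 = 12101/EI
Tip deflection under a unit load at B: L³/(3EI) = 140.6/EI.
With EI = 19000 kN·m²: δ_0 = 0.63691 m and δ_{BB} = 0.007401 m/kN.
Compatibility — the beam at B must follow the support down by 0.012 m: δ_0 − R_B·δ_{BB} = 0.012, so R_B = (0.63691 − 0.012)/0.007401 = 84.43 kN.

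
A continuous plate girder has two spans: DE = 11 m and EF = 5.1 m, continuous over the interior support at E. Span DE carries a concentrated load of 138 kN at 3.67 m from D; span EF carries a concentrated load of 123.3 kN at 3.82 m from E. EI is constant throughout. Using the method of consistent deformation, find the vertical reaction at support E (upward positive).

Take M_E as the redundant. Released structure: two simple spans DE and EF with a hinge at E.
End slopes at the hinge E, treating each span as simply supported:
  span DE: point load 138 at a = 3.67: Pab(L + a)/(6LEI) = 825.2/EI
  span EF: point load 123.3 at a = 3.82: Pab(L + b)/(6LEI) = 125.7/EI
  relative rotation θ_0 = (825.2 + 125.7)/EI = 950.9/EI
A unit hogging moment at E produces rotation L₁/(3EI) + L₂/(3EI) = 5.367/EI.
Slope continuity at E: θ_0 = M_E·5.367/EI, so M_E = 950.9/5.367 = 177.2 kN·m (hogging).
Span DE, ΣM about D with M_E applied at E: R_E^{DE}·11 = 506.5 + 177.2, so R_E^{DE} = 62.15 kN and R_D = 138 − 62.15 = 75.85 kN.
Span EF, ΣM about F: R_E^{EF}·5.1 = 157.8 + 177.2, so R_E^{EF} = 65.69 kN and R_F = 123.3 − 65.69 = 57.61 kN.
R_E = 62.15 + 65.69 = 127.8 kN.

R_E = 127.8 kN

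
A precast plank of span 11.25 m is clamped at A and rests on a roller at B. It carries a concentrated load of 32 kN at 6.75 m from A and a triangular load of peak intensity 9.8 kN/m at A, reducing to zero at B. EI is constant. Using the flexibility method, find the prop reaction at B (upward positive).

R_B = 24.85 kN

Remove the prop at B; the released (primary) structure is a cantilever built in at A.
Downward deflection at the released point B due to the loads:
  point load 32 at a = 6.75: Pa²(3L − a)/(6EI) = 6561/EI
  triangular load, peak 9.8 at the fixed end: w₀L⁴/(30EI) = 5233/EI
  δ_0 = 11794/EI
Flexibility coefficient — unit upward force at B: δ_{BB} = L³/(3EI) = 474.6/EI.
The prop prevents deflection at B: R_B = δ_0/δ_{BB} = 11794/474.6 = 24.85 kN.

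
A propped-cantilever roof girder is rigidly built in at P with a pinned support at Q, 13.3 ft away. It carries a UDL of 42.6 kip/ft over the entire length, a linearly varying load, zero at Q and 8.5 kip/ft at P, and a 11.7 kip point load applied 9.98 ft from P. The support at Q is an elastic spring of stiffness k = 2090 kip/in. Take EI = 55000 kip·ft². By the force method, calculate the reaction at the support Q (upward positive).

R_Q = 230.5 kip

Choose R_Q as the redundant. The primary structure is the cantilever fixed at P.
Primary-structure tip deflection at Q by superposition:
  UDL 42.6: wL⁴/(8EI) = 166620/EI
  triangular load, peak 8.5 at the fixed end: w₀L⁴/(30EI) = 8866/EI
  point load 11.7 at a = 9.98: Pa²(3L − a)/(6EI) = 5811/EI
  δ_0 = 181296/EI
Tip deflection under a unit load at Q: L³/(3EI) = 784.2/EI.
With EI = 55000 kip·ft²: δ_0 = 3.2963 ft and δ_{QQ} = 0.014258 ft/kip.
Compatibility — the spring shortens by R_Q/k under the reaction it provides: δ_0 − R_Q·δ_{QQ} = R_Q/k. With 1/k = 1/(2090×12) ft/kip = 0.00004 ft/kip, R_Q = δ_0 / (δ_{QQ} + 1/k) = 3.2963 / (0.014258 + 0.00004) = 230.5 kip.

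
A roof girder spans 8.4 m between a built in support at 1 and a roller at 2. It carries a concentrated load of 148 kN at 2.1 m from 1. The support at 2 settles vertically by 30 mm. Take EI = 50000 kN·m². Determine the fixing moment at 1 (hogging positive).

M_1 = 267.7 kN·m

Release the roller at 2. Primary structure: cantilever fixed at 1.
Primary-structure tip deflection at 2 by superposition:
  point load 148 at a = 2.1: Pa²(3L − a)/(6EI) = 2513/EI
Tip deflection under a unit load at 2: L³/(3EI) = 197.6/EI.
With EI = 50000 kN·m²: δ_0 = 0.050256 m and δ_{22} = 0.003951 m/kN.
Compatibility — the beam at 2 must follow the support down by 0.03 m: δ_0 − R_2·δ_{22} = 0.03, so R_2 = (0.050256 − 0.03)/0.003951 = 5.126 kN.
Moment equilibrium about 1: M_1 = Σ(load moments about 1) − R_2·L = 310.8 − 5.126×8.4 = 267.7 kN·m.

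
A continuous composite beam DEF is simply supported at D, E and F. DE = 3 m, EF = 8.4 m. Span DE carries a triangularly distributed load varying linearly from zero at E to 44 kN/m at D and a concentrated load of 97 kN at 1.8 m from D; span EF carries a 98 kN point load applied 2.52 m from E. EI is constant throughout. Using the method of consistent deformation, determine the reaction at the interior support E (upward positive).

R_E = 207.2 kN

Release continuity at E by inserting a hinge; the redundant is the internal moment M_E. The primary structure is two simply-supported spans DE and EF.
Rotations at E on the released spans (each span's end-slope, ×1/EI):
  span DE: triangular load, peak 44: 7w₀L³/(360EI) = 23.1/EI
  span DE: point load 97 at a = 1.8: Pab(L + a)/(6LEI) = 55.87/EI
  span EF: point load 98 at a = 2.52: Pab(L + b)/(6LEI) = 411.4/EI
  relative rotation θ_0 = (78.97 + 411.4)/EI = 490.4/EI
A unit hogging moment at E produces rotation L₁/(3EI) + L₂/(3EI) = 3.8/EI.
Slope continuity at E: θ_0 = M_E·3.8/EI, so M_E = 490.4/3.8 = 129.1 kN·m (hogging).
Span DE, ΣM about D with M_E applied at E: R_E^{DE}·3 = 240.6 + 129.1, so R_E^{DE} = 123.2 kN and R_D = 163 − 123.2 = 39.78 kN.
Span EF, ΣM about F: R_E^{EF}·8.4 = 576.2 + 129.1, so R_E^{EF} = 83.96 kN and R_F = 98 − 83.96 = 14.04 kN.
R_E = 123.2 + 83.96 = 207.2 kN.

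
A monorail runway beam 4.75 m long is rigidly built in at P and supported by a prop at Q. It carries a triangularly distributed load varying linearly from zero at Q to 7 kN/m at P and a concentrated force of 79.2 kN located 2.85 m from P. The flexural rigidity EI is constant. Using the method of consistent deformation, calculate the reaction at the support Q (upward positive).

R_Q = 37.54 kN

Choose R_Q as the redundant. The primary structure is the cantilever fixed at P.
Downward deflection at the released point Q due to the loads:
  triangular load, peak 7 at the fixed end: w₀L⁴/(30EI) = 118.8/EI
  point load 79.2 at a = 2.85: Pa²(3L − a)/(6EI) = 1222/EI
  δ_0 = 1341/EI
Flexibility coefficient — unit upward force at Q: δ_{QQ} = L³/(3EI) = 35.72/EI.
The prop prevents deflection at Q: R_Q = δ_0/δ_{QQ} = 1341/35.72 = 37.54 kN.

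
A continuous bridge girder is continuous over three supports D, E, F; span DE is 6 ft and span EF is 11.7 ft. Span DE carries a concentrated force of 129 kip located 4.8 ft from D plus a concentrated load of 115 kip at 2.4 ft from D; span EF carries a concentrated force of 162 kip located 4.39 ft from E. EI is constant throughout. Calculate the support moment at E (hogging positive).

Release continuity at E by inserting a hinge; the redundant is the internal moment M_E. The primary structure is two simply-supported spans DE and EF.
Rotations at E on the released spans (each span's end-slope, ×1/EI):
  span DE: point load 129 at a = 4.8: Pab(L + a)/(6LEI) = 222.9/EI
  span DE: point load 115 at a = 2.4: Pab(L + a)/(6LEI) = 231.8/EI
  span EF: point load 162 at a = 4.39: Pab(L + b)/(6LEI) = 1408/EI
  relative rotation θ_0 = (454.8 + 1408)/EI = 1863/EI
A unit hogging moment at E produces rotation L₁/(3EI) + L₂/(3EI) = 5.9/EI.
Slope continuity at E: θ_0 = M_E·5.9/EI, so M_E = 1863/5.9 = 315.7 kip·ft (hogging).

M_E = 315.7 kip·ft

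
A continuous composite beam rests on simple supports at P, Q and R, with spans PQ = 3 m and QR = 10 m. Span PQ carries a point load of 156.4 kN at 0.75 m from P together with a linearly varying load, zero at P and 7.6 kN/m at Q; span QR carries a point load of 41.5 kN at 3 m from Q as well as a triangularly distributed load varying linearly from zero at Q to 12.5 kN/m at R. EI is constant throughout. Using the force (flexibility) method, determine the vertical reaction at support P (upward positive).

Insert a hinge at Q; M_Q is the redundant, and each span becomes simply supported.
Rotations at Q on the released spans (each span's end-slope, ×1/EI):
  span PQ: point load 156.4 at a = 0.75: Pab(L + a)/(6LEI) = 54.98/EI
  span PQ: triangular load, peak 7.6: w₀L³/(45EI) = 4.56/EI
  span QR: point load 41.5 at a = 3: Pab(L + b)/(6LEI) = 246.9/EI
  span QR: triangular load, peak 12.5: 7w₀L³/(360EI) = 243.1/EI
  relative rotation θ_0 = (59.54 + 490)/EI = 549.5/EI
A unit hogging moment at Q produces rotation L₁/(3EI) + L₂/(3EI) = 4.333/EI.
Compatibility: M_Q·(L₁+L₂)/(3EI) = θ_0, giving M_Q = 126.8 kN·m (hogging).
Span PQ, ΣM about P with M_Q applied at Q: R_Q^{PQ}·3 = 140.1 + 126.8, so R_Q^{PQ} = 88.97 kN and R_P = 167.8 − 88.97 = 78.83 kN.

R_P = 78.83 kN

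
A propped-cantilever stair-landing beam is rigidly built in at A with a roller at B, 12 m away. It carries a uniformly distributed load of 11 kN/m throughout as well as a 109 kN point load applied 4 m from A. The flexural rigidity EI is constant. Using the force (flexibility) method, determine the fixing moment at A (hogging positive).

Remove the prop at B; the released (primary) structure is a cantilever built in at A.
Deflection at B on the released cantilever, summing each load's contribution:
  UDL 11: wL⁴/(8EI) = 28512/EI
  point load 109 at a = 4: Pa²(3L − a)/(6EI) = 9301/EI
  δ_0 = 37813/EI
Flexibility coefficient — unit upward force at B: δ_{BB} = L³/(3EI) = 576/EI.
The prop prevents deflection at B: R_B = δ_0/δ_{BB} = 37813/576 = 65.65 kN.
Moment equilibrium about A: M_A = Σ(load moments about A) − R_B·L = 1228 − 65.65×12 = 440.2 kN·m.

M_A = 440.2 kN·m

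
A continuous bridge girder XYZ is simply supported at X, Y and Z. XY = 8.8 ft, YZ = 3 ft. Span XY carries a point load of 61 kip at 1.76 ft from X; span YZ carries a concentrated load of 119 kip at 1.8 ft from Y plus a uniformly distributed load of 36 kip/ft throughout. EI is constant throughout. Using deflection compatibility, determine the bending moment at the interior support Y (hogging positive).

M_Y = 63.98 kip·ft

Take M_Y as the redundant. Released structure: two simple spans XY and YZ with a hinge at Y.
Discontinuity in slope at Y on the released structure — sum the simple-span end rotations:
  span XY: point load 61 at a = 1.76: Pab(L + a)/(6LEI) = 151.2/EI
  span YZ: point load 119 at a = 1.8: Pab(L + b)/(6LEI) = 59.98/EI
  span YZ: UDL 36: wL³/(24EI) = 40.5/EI
  relative rotation θ_0 = (151.2 + 100.5)/EI = 251.6/EI
A unit hogging moment at Y produces rotation L₁/(3EI) + L₂/(3EI) = 3.933/EI.
Compatibility: M_Y·(L₁+L₂)/(3EI) = θ_0, giving M_Y = 63.98 kip·ft (hogging).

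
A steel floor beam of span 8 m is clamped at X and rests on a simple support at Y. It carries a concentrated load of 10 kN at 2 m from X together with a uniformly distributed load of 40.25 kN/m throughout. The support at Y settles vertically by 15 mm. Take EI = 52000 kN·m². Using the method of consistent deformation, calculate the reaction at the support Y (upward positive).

Choose R_Y as the redundant. The primary structure is the cantilever fixed at X.
Free-end deflection of the primary structure under the applied loading (downward +):
  point load 10 at a = 2: Pa²(3L − a)/(6EI) = 146.7/EI
  UDL 40.25: wL⁴/(8EI) = 20608/EI
  δ_0 = 20755/EI
Flexibility coefficient — unit upward force at Y: δ_{YY} = L³/(3EI) = 170.7/EI.
With EI = 52000 kN·m²: δ_0 = 0.39913 m and δ_{YY} = 0.003282 m/kN.
Compatibility — the beam at Y must follow the support down by 0.015 m: δ_0 − R_Y·δ_{YY} = 0.015, so R_Y = (0.39913 − 0.015)/0.003282 = 117 kN.

R_Y = 117 kN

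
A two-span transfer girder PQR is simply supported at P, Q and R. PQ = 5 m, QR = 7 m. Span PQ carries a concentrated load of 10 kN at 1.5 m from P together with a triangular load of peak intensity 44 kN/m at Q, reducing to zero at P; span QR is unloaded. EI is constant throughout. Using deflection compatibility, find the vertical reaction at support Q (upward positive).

Insert a hinge at Q; M_Q is the redundant, and each span becomes simply supported.
Rotations at Q on the released spans (each span's end-slope, ×1/EI):
  span PQ: point load 10 at a = 1.5: Pab(L + a)/(6LEI) = 11.38/EI
  span PQ: triangular load, peak 44: w₀L³/(45EI) = 122.2/EI
  relative rotation θ_0 = (133.6 + 0)/EI = 133.6/EI
A unit hogging moment at Q produces rotation L₁/(3EI) + L₂/(3EI) = 4/EI.
Slope continuity at Q: θ_0 = M_Q·4/EI, so M_Q = 133.6/4 = 33.4 kN·m (hogging).
Span PQ, ΣM about P with M_Q applied at Q: R_Q^{PQ}·5 = 381.7 + 33.4, so R_Q^{PQ} = 83.01 kN and R_P = 120 − 83.01 = 36.99 kN.
Span QR, ΣM about R: R_Q^{QR}·7 = 0 + 33.4, so R_Q^{QR} = 4.771 kN and R_R = 0 − 4.771 = -4.771 kN.
R_Q = 83.01 + 4.771 = 87.78 kN.

R_Q = 87.78 kN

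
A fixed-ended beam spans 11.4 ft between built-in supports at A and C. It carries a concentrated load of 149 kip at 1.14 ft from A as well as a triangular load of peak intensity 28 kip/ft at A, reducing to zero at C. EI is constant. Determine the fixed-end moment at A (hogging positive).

M_A = 319.5 kip·ft

Take the two fixed-end moments M_A, M_C as redundants; the released structure is the simple span AC.
On the primary (simply-supported) span, the end slopes from the loading are:
  at A: point load 149 at a = 1.14: Pab(L + b)/(6LEI) = 551.9/EI
  at C: point load 149 at a = 1.14: Pab(L + a)/(6LEI) = 319.5/EI
  at A: triangular load, peak 28: w₀L³/(45EI) = 921.8/EI
  at C: triangular load, peak 28: 7w₀L³/(360EI) = 806.6/EI
  θ_A0 = 1474/EI,  θ_C0 = 1126/EI
Flexibility coefficients: a unit moment at one end gives L/(3EI) there and L/(6EI) at the far end, so f₁₁ = f₂₂ = 3.8/EI and f₁₂ = f₂₁ = 1.9/EI.
Compatibility — zero rotation at each built-in end:
  3.8 M_A + 1.9 M_C = 1474
  1.9 M_A + 3.8 M_C = 1126
Solving the pair gives M_A = 319.5 kip·ft and M_C = 136.6 kip·ft (hogging).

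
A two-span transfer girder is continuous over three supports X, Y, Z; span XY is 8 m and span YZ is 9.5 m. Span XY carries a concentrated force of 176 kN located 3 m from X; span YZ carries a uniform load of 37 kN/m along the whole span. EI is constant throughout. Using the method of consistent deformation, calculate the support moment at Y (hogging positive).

M_Y = 330.3 kN·m

Take M_Y as the redundant. Released structure: two simple spans XY and YZ with a hinge at Y.
Rotations at Y on the released spans (each span's end-slope, ×1/EI):
  span XY: point load 176 at a = 3: Pab(L + a)/(6LEI) = 605/EI
  span YZ: UDL 37: wL³/(24EI) = 1322/EI
  relative rotation θ_0 = (605 + 1322)/EI = 1927/EI
A unit hogging moment at Y produces rotation L₁/(3EI) + L₂/(3EI) = 5.833/EI.
Compatibility: M_Y·(L₁+L₂)/(3EI) = θ_0, giving M_Y = 330.3 kN·m (hogging).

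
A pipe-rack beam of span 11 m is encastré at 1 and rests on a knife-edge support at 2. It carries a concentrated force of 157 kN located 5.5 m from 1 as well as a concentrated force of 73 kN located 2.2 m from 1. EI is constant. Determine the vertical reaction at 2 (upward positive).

Choose R_2 as the redundant. The primary structure is the cantilever fixed at 1.
Deflection at 2 on the released cantilever, summing each load's contribution:
  point load 157 at a = 5.5: Pa²(3L − a)/(6EI) = 21767/EI
  point load 73 at a = 2.2: Pa²(3L − a)/(6EI) = 1814/EI
  δ_0 = 23581/EI
Flexibility coefficient — unit upward force at 2: δ_{22} = L³/(3EI) = 443.7/EI.
Compatibility at 2: δ_0 − R_2·δ_{22} = 0, so R_2 = 23581/443.7 = 53.15 kN.

R_2 = 53.15 kN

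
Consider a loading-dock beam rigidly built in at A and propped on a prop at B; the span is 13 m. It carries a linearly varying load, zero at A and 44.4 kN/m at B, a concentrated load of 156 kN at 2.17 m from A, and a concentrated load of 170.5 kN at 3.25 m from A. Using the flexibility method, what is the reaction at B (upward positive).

R_B = 179.5 kN

Release the roller at B. Primary structure: cantilever fixed at A.
Deflection at B on the released cantilever, summing each load's contribution:
  triangular load, peak 44.4 at the free end: 11w₀L⁴/(120EI) = 116243/EI
  point load 156 at a = 2.17: Pa²(3L − a)/(6EI) = 4509/EI
  point load 170.5 at a = 3.25: Pa²(3L − a)/(6EI) = 10730/EI
  δ_0 = 131483/EI
Tip deflection under a unit load at B: L³/(3EI) = 732.3/EI.
Compatibility at B: δ_0 − R_B·δ_{BB} = 0, so R_B = 131483/732.3 = 179.5 kN.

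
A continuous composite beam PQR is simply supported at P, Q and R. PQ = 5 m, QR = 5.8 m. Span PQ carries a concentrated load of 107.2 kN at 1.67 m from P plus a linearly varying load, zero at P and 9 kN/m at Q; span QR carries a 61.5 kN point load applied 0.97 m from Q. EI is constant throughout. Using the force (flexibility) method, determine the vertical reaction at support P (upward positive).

Insert a hinge at Q; M_Q is the redundant, and each span becomes simply supported.
Discontinuity in slope at Q on the released structure — sum the simple-span end rotations:
  span PQ: point load 107.2 at a = 1.67: Pab(L + a)/(6LEI) = 132.5/EI
  span PQ: triangular load, peak 9: w₀L³/(45EI) = 25/EI
  span QR: point load 61.5 at a = 0.97: Pab(L + b)/(6LEI) = 88.01/EI
  relative rotation θ_0 = (157.5 + 88.01)/EI = 245.6/EI
A unit hogging moment at Q produces rotation L₁/(3EI) + L₂/(3EI) = 3.6/EI.
Compatibility: M_Q·(L₁+L₂)/(3EI) = θ_0, giving M_Q = 68.21 kN·m (hogging).
Span PQ, ΣM about P with M_Q applied at Q: R_Q^{PQ}·5 = 254 + 68.21, so R_Q^{PQ} = 64.45 kN and R_P = 129.7 − 64.45 = 65.25 kN.

R_P = 65.25 kN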